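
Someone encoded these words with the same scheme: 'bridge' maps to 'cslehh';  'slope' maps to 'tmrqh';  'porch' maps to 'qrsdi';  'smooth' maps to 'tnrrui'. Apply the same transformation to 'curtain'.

dxsudlo

Two shifts are in play — +3 for a/e/i/o/u, +1 for every other letter.
For curtain: c(cons)+1=d, u(vowel)+3=x, r(cons)+1=s, t(cons)+1=u, a(vowel)+3=d, i(vowel)+3=l, n(cons)+1=o.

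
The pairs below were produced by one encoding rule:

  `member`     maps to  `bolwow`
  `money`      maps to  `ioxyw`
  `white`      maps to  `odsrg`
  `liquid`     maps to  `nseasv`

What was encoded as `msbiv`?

The output letters match the input read backwards, each shifted +10: member reversed is rebmem. Read the word backwards and shift each letter +10.
Undoing it on msbiv: shift back: m−10=c, s−10=i, b−10=r, i−10=y, v−10=l → ciryl; then reverse → lyric.

lyric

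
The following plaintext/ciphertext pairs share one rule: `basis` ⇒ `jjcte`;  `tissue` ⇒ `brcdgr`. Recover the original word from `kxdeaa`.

cotton

In basis: b→j is +8, a→j is +9, s→c is +10, i→t is +11 — the shift increases by 1 each position. The shift increases by 1 at each position, starting from +8: 8, 9, 10, ….
Undoing it on kxdeaa: k−8=c, x−9=o, d−10=t, e−11=t, a−12=o, a−13=n.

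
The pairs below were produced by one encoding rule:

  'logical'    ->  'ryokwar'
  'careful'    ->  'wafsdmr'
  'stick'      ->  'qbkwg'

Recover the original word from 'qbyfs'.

store

l(11)→r(17) and o(14)→y(24) fit y≡11x+0 (mod 26); the inverse of 11 mod 26 is 19. Each letter's alphabet position (a=0..z=25) is mapped through 11·x+0 mod 26 — an affine cipher.
Reversing it on qbyfs: q(16)→19·(16−0)≡18=s; b(1)→19·(1−0)≡19=t; y(24)→19·(24−0)≡14=o; f(5)→19·(5−0)≡17=r; s(18)→19·(18−0)≡4=e (all mod 26).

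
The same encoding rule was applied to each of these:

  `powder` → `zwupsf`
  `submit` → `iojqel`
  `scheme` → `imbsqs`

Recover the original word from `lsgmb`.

teach

p(15)→z(25) and o(14)→w(22) fit y≡3x+6 (mod 26); the inverse of 3 mod 26 is 9. Each letter's alphabet position (a=0..z=25) is mapped through 3·x+6 mod 26 — an affine cipher.
Decoding lsgmb: l(11)→9·(11−6)≡19=t; s(18)→9·(18−6)≡4=e; g(6)→9·(6−6)≡0=a; m(12)→9·(12−6)≡2=c; b(1)→9·(1−6)≡7=h (all mod 26).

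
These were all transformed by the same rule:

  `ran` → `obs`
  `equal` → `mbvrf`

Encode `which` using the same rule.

idjix

Two steps: reverse the string, then apply a Caesar shift of +1.
On which: reverse → hcihw; then shift: h+1=i, c+1=d, i+1=j, h+1=i, w+1=x.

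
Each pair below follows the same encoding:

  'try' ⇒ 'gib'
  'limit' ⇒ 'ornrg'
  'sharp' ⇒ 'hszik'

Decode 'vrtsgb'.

eighty

Letters are reflected about the middle of the alphabet (position → 25−position): Atbash.
Reversing it on vrtsgb: v↔e, r↔i, t↔g, s↔h, g↔t, b↔y.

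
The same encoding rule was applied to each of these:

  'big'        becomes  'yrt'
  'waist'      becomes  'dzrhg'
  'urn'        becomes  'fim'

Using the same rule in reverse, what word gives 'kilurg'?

This is the alphabet-reversal cipher (Atbash): a becomes z, b becomes y, etc.
Reversing it on kilurg: k↔p, i↔r, l↔o, u↔f, r↔i, g↔t.

profit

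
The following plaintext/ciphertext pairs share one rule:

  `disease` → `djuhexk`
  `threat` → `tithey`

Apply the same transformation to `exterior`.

eyvhvnuy

In disease: d→d is +0, i→j is +1, s→u is +2, e→h is +3 — the shift increases by 1 each position. Each letter shifts forward by its position index (0, 1, 2, …) — the shift grows by one for each successive letter.
On exterior: e+0=e, x+1=y, t+2=v, e+3=h, r+4=v, i+5=n, o+6=u, r+7=y.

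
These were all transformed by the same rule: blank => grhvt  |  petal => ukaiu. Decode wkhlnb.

In blank: b→g is +5, l→r is +6, a→h is +7, n→v is +8 — the shift increases by 1 each position. Letter i (0-indexed) is shifted by i+5, so successive shifts are 5, 6, 7, ….
Decoding wkhlnb: w−5=r, k−6=e, h−7=a, l−8=d, n−9=e, b−10=r.

reader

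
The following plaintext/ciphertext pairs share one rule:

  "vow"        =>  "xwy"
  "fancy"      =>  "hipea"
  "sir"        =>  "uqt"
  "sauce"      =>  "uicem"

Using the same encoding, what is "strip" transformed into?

The shift depends on letter class: consonant v→x is +2, but vowel o→w is +8. Two shifts are in play — +8 for a/e/i/o/u, +2 for every other letter.
Applying it to strip: s(cons)+2=u, t(cons)+2=v, r(cons)+2=t, i(vowel)+8=q, p(cons)+2=r.

uvtqr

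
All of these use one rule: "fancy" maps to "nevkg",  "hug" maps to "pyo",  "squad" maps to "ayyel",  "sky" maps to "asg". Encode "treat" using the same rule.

The shift depends on letter class: consonant f→n is +8, but vowel a→e is +4. Vowels shift forward by 4 and consonants shift forward by 8.
On treat: t(cons)+8=b, r(cons)+8=z, e(vowel)+4=i, a(vowel)+4=e, t(cons)+8=b.

bzieb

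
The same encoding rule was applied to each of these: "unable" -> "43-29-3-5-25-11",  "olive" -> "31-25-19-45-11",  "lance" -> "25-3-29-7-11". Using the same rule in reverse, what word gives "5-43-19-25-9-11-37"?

u(#21)→43 and n(#14)→29: differences scale by 2, so n = 2·pos + 1. With a=1..z=26, the number is 2·pos + 1.
Undoing it on 5-43-19-25-9-11-37: 5→(5−1)÷2=2=b, 43→(43−1)÷2=21=u, 19→(19−1)÷2=9=i, 25→(25−1)÷2=12=l, 9→(9−1)÷2=4=d, 11→(11−1)÷2=5=e, 37→(37−1)÷2=18=r.

builder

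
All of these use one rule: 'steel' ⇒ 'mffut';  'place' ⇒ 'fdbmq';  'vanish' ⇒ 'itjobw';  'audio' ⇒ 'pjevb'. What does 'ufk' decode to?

jet

The output letters match the input read backwards, each shifted +1: steel reversed is leets. Read the word backwards and shift each letter +1.
Undoing it on ufk: shift back: u−1=t, f−1=e, k−1=j → tej; then reverse → jet.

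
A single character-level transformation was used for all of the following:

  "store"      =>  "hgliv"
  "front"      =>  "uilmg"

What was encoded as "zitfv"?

This is the alphabet-reversal cipher (Atbash): a becomes z, b becomes y, etc.
Reversing it on zitfv: z↔a, i↔r, t↔g, f↔u, v↔e.

argue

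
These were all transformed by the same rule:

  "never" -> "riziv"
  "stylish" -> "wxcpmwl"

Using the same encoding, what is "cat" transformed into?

gex

Compare letters: n→r is +4, e→i is +4, v→z is +4 — a constant shift. Every letter moves 4 places later in the alphabet, wrapping around z→a.
Applying it to cat: c+4=g, a+4=e, t+4=x.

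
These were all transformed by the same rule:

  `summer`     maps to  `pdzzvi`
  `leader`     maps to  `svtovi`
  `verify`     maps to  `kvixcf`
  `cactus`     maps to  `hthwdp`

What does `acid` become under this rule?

s(18)→p(15) and u(20)→d(3) fit y≡7x+19 (mod 26); the inverse of 7 mod 26 is 15. Treating letters as 0–25, the rule is x ↦ 7x + 19 (mod 26).
On acid: a(0)→7·0+19≡19=t; c(2)→7·2+19≡7=h; i(8)→7·8+19≡23=x; d(3)→7·3+19≡14=o (all mod 26).

thxo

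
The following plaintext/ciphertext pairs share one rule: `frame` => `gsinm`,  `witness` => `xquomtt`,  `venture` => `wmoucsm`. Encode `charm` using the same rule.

The shift depends on letter class: consonant f→g is +1, but vowel a→i is +8. Vowels shift forward by 8 and consonants shift forward by 1.
Applying it to charm: c(cons)+1=d, h(cons)+1=i, a(vowel)+8=i, r(cons)+1=s, m(cons)+1=n.

diisn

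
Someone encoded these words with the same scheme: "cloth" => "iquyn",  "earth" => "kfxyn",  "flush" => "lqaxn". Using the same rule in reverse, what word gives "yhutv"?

Shifts by position in cloth: pos 0: c→i (+6), pos 1: l→q (+5), pos 2: o→u (+6), pos 3: t→y (+5) — repeating every 2. A repeating key of period 2 is used — shifts +6, +5 over and over.
Decoding yhutv: y−6=s, h−5=c, u−6=o, t−5=o, v−6=p.

scoop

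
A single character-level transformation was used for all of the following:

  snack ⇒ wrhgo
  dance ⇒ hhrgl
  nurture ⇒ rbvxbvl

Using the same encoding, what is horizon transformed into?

lvvpdvr

The shift depends on letter class: consonant s→w is +4, but vowel a→h is +7. Vowels shift forward by 7 and consonants shift forward by 4.
Applying it to horizon: h(cons)+4=l, o(vowel)+7=v, r(cons)+4=v, i(vowel)+7=p, z(cons)+4=d, o(vowel)+7=v, n(cons)+4=r.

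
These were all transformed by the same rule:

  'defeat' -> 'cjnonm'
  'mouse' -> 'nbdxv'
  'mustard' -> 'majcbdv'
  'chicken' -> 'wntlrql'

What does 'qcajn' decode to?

earth

The word is reversed, then every letter is shifted forward by 9.
Undoing it on qcajn: shift back: q−9=h, c−9=t, a−9=r, j−9=a, n−9=e → htrae; then reverse → earth.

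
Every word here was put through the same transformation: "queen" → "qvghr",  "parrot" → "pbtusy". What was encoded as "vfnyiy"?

velvet

Letter i (0-indexed) is shifted by i+0, so successive shifts are 0, 1, 2, ….
Reversing it on vfnyiy: v−0=v, f−1=e, n−2=l, y−3=v, i−4=e, y−5=t.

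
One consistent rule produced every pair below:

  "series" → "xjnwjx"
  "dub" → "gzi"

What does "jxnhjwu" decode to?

precise

The output letters match the input read backwards, each shifted +5: series reversed is seires. Two steps: reverse the string, then apply a Caesar shift of +5.
Undoing it on jxnhjwu: shift back: j−5=e, x−5=s, n−5=i, h−5=c, j−5=e, w−5=r, u−5=p → esicerp; then reverse → precise.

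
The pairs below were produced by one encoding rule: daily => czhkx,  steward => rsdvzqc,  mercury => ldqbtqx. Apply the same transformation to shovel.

rgnudk

Each letter is shifted forward by 25 in the alphabet (a Caesar shift of +25).
Applying it to shovel: s+25=r, h+25=g, o+25=n, v+25=u, e+25=d, l+25=k.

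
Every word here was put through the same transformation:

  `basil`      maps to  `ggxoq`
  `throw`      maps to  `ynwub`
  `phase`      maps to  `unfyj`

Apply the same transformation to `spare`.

xvfxj

Shifts by position in basil: pos 0: b→g (+5), pos 1: a→g (+6), pos 2: s→x (+5), pos 3: i→o (+6) — repeating every 2. The shifts repeat in a cycle of length 2: positions 0,1,… shift by +5, +6, then the pattern repeats.
Applying it to spare: s+5=x, p+6=v, a+5=f, r+6=x, e+5=j.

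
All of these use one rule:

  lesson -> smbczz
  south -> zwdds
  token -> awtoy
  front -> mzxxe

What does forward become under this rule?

mwagldq

In lesson: l→s is +7, e→m is +8, s→b is +9, s→c is +10 — the shift increases by 1 each position. Each letter shifts forward by (position + 7), i.e. 7, 8, 9, … — the shift grows by one for each successive letter.
For forward: f+7=m, o+8=w, r+9=a, w+10=g, a+11=l, r+12=d, d+13=q.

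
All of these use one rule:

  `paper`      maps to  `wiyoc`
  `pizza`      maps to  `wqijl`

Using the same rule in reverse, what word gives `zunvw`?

smell

In paper: p→w is +7, a→i is +8, p→y is +9, e→o is +10 — the shift increases by 1 each position. Each letter shifts forward by (position + 7), i.e. 7, 8, 9, … — the shift grows by one for each successive letter.
Undoing it on zunvw: z−7=s, u−8=m, n−9=e, v−10=l, w−11=l.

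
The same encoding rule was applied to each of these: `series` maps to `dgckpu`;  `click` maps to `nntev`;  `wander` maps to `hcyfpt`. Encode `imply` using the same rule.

Shifts by position in series: pos 0: s→d (+11), pos 1: e→g (+2), pos 2: r→c (+11), pos 3: i→k (+2) — repeating every 2. The shifts repeat in a cycle of length 2: positions 0,1,… shift by +11, +2, then the pattern repeats.
On imply: i+11=t, m+2=o, p+11=a, l+2=n, y+11=j.

toanj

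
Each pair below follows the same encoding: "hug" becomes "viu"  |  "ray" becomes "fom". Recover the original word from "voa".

Compare letters: h→v is +14, u→i is +14, g→u is +14 — a constant shift. Every letter moves 14 places later in the alphabet, wrapping around z→a.
Reversing it on voa: v−14=h, o−14=a, a−14=m.

ham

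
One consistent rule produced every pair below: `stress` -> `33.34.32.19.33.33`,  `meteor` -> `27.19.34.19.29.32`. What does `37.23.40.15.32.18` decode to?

wizard

s is letter #19 and maps to 33: an offset of 14. The number is (letter's place in the alphabet, a=1) + 14.
Undoing it on 37.23.40.15.32.18: 37→(37−14)÷1=23=w, 23→(23−14)÷1=9=i, 40→(40−14)÷1=26=z, 15→(15−14)÷1=1=a, 32→(32−14)÷1=18=r, 18→(18−14)÷1=4=d.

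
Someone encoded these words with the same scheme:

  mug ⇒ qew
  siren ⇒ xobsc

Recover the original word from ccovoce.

useless

The output letters match the input read backwards, each shifted +10: mug reversed is gum. Read the word backwards and shift each letter +10.
Decoding ccovoce: shift back: c−10=s, c−10=s, o−10=e, v−10=l, o−10=e, c−10=s, e−10=u → sselesu; then reverse → useless.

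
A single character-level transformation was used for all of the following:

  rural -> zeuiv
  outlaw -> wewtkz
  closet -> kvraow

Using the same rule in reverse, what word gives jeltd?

built

Shifts by position in rural: pos 0: r→z (+8), pos 1: u→e (+10), pos 2: r→u (+3), pos 3: a→i (+8), pos 4: l→v (+10) — repeating every 3. The shifts repeat in a cycle of length 3: positions 0,1,… shift by +8, +10, +3, then the pattern repeats.
Undoing it on jeltd: j−8=b, e−10=u, l−3=i, t−8=l, d−10=t.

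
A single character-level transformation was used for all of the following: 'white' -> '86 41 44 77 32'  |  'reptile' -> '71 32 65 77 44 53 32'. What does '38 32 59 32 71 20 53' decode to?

With a=1..z=26, the number is 3·pos + 17.
Decoding 38 32 59 32 71 20 53: 38→(38−17)÷3=7=g, 32→(32−17)÷3=5=e, 59→(59−17)÷3=14=n, 32→(32−17)÷3=5=e, 71→(71−17)÷3=18=r, 20→(20−17)÷3=1=a, 53→(53−17)÷3=12=l.

general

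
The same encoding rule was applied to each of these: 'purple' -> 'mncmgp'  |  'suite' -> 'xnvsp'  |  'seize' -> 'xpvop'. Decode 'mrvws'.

Each letter's alphabet position (a=0..z=25) is mapped through 21·x+9 mod 26 — an affine cipher.
Decoding mrvws: m(12)→5·(12−9)≡15=p; r(17)→5·(17−9)≡14=o; v(21)→5·(21−9)≡8=i; w(22)→5·(22−9)≡13=n; s(18)→5·(18−9)≡19=t (all mod 26).

point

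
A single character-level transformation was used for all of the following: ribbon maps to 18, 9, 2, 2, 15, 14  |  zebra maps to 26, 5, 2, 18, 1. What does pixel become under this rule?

16, 9, 24, 5, 12

r is letter #18 and maps to 18: an offset of 0. Letters become their 1-indexed alphabet positions: a=1 … z=26.
On pixel: p=16→16, i=9→9, x=24→24, e=5→5, l=12→12.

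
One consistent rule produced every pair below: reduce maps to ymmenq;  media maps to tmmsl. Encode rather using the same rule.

In reduce: r→y is +7, e→m is +8, d→m is +9, u→e is +10 — the shift increases by 1 each position. The shift increases by 1 at each position, starting from +7: 7, 8, 9, ….
On rather: r+7=y, a+8=i, t+9=c, h+10=r, e+11=p, r+12=d.

yicrpd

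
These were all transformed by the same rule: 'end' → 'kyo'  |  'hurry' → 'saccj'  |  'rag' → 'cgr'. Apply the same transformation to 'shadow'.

dsgouh

The shift depends on letter class: consonant n→y is +11, but vowel e→k is +6. The rule splits by letter class: vowels +6, consonants +11.
On shadow: s(cons)+11=d, h(cons)+11=s, a(vowel)+6=g, d(cons)+11=o, o(vowel)+6=u, w(cons)+11=h.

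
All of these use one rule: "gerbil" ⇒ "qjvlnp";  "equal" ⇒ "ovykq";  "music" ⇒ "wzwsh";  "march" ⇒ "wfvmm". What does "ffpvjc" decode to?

valley

The shifts repeat in a cycle of length 3: positions 0,1,… shift by +10, +5, +4, then the pattern repeats.
Undoing it on ffpvjc: f−10=v, f−5=a, p−4=l, v−10=l, j−5=e, c−4=y.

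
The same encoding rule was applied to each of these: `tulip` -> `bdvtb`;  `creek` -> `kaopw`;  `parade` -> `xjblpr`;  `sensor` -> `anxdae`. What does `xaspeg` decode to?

In tulip: t→b is +8, u→d is +9, l→v is +10, i→t is +11 — the shift increases by 1 each position. Letter i (0-indexed) is shifted by i+8, so successive shifts are 8, 9, 10, ….
Reversing it on xaspeg: x−8=p, a−9=r, s−10=i, p−11=e, e−12=s, g−13=t.

priest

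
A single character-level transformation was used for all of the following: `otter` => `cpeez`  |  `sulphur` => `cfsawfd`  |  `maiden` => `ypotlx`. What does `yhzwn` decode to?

clown

The output letters match the input read backwards, each shifted +11: otter reversed is retto. Read the word backwards and shift each letter +11.
Undoing it on yhzwn: shift back: y−11=n, h−11=w, z−11=o, w−11=l, n−11=c → nwolc; then reverse → clown.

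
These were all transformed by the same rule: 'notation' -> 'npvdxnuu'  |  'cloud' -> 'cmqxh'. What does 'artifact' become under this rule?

asvljfia

Letter i (0-indexed) is shifted by i+0, so successive shifts are 0, 1, 2, ….
Applying it to artifact: a+0=a, r+1=s, t+2=v, i+3=l, f+4=j, a+5=f, c+6=i, t+7=a.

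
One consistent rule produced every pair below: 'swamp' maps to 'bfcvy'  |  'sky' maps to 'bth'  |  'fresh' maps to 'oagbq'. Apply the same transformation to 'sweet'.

bfggc

The shift depends on letter class: consonant s→b is +9, but vowel a→c is +2. Two shifts are in play — +2 for a/e/i/o/u, +9 for every other letter.
Applying it to sweet: s(cons)+9=b, w(cons)+9=f, e(vowel)+2=g, e(vowel)+2=g, t(cons)+9=c.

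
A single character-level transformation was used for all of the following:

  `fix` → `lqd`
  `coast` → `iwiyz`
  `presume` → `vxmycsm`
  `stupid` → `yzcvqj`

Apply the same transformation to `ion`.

The shift depends on letter class: consonant f→l is +6, but vowel i→q is +8. Two shifts are in play — +8 for a/e/i/o/u, +6 for every other letter.
On ion: i(vowel)+8=q, o(vowel)+8=w, n(cons)+6=t.

qwt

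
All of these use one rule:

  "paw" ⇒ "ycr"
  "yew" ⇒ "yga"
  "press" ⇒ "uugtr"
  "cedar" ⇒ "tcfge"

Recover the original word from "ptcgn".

The output letters match the input read backwards, each shifted +2: paw reversed is wap. The word is reversed, then every letter is shifted forward by 2.
Decoding ptcgn: shift back: p−2=n, t−2=r, c−2=a, g−2=e, n−2=l → nrael; then reverse → learn.

learn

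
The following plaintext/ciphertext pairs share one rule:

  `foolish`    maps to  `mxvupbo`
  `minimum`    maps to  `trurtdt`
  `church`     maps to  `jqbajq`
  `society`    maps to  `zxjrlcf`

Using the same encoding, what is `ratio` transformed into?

Shifts by position in foolish: pos 0: f→m (+7), pos 1: o→x (+9), pos 2: o→v (+7), pos 3: l→u (+9) — repeating every 2. It's a Vigenère-style cipher with numeric key [7,9]: position i shifts by key[i mod 2].
On ratio: r+7=y, a+9=j, t+7=a, i+9=r, o+7=v.

yjarv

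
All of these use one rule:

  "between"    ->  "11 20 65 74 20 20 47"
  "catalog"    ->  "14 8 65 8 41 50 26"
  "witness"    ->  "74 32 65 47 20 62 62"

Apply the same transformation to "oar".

b(#2)→11 and e(#5)→20: differences scale by 3, so n = 3·pos + 5. With a=1..z=26, the number is 3·pos + 5.
Applying it to oar: o=15→50, a=1→8, r=18→59.

50 8 59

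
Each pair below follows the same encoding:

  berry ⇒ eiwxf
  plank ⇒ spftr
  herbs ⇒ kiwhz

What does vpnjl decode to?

slide

In berry: b→e is +3, e→i is +4, r→w is +5, r→x is +6 — the shift increases by 1 each position. Letter i (0-indexed) is shifted by i+3, so successive shifts are 3, 4, 5, ….
Decoding vpnjl: v−3=s, p−4=l, n−5=i, j−6=d, l−7=e.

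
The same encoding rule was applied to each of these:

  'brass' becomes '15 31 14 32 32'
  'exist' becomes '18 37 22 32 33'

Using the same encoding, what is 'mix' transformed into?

26 22 37

b is letter #2 and maps to 15: an offset of 13. Each letter is replaced by its alphabet position (a=1..z=26) + 13.
On mix: m=13→26, i=9→22, x=24→37.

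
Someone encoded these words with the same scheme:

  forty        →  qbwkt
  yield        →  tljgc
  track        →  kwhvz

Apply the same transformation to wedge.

fjcxj

f(5)→q(16) and o(14)→b(1) fit y≡7x+7 (mod 26); the inverse of 7 mod 26 is 15. Each letter's alphabet position (a=0..z=25) is mapped through 7·x+7 mod 26 — an affine cipher.
Applying it to wedge: w(22)→7·22+7≡5=f; e(4)→7·4+7≡9=j; d(3)→7·3+7≡2=c; g(6)→7·6+7≡23=x; e(4)→7·4+7≡9=j (all mod 26).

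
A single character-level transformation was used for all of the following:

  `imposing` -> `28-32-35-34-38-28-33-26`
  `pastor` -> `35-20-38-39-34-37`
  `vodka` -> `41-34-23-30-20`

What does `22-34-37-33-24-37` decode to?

Each letter is replaced by its alphabet position (a=1..z=26) + 19.
Decoding 22-34-37-33-24-37: 22→(22−19)÷1=3=c, 34→(34−19)÷1=15=o, 37→(37−19)÷1=18=r, 33→(33−19)÷1=14=n, 24→(24−19)÷1=5=e, 37→(37−19)÷1=18=r.

corner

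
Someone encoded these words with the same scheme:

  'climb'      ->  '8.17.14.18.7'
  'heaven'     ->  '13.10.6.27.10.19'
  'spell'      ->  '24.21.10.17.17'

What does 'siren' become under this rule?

The number is (letter's place in the alphabet, a=1) + 5.
For siren: s=19→24, i=9→14, r=18→23, e=5→10, n=14→19.

24.14.23.10.19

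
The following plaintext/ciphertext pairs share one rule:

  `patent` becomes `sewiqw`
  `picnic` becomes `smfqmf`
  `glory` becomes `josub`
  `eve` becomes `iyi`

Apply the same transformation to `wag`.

The rule splits by letter class: vowels +4, consonants +3.
Applying it to wag: w(cons)+3=z, a(vowel)+4=e, g(cons)+3=j.

zej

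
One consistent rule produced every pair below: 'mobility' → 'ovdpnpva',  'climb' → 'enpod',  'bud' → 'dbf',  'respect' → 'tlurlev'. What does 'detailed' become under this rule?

The shift depends on letter class: consonant m→o is +2, but vowel o→v is +7. Two shifts are in play — +7 for a/e/i/o/u, +2 for every other letter.
On detailed: d(cons)+2=f, e(vowel)+7=l, t(cons)+2=v, a(vowel)+7=h, i(vowel)+7=p, l(cons)+2=n, e(vowel)+7=l, d(cons)+2=f.

flvhpnlf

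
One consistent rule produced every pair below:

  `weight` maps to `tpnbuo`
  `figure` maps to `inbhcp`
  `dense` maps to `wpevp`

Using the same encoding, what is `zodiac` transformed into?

w(22)→t(19) and e(4)→p(15) fit y≡19x+17 (mod 26); the inverse of 19 mod 26 is 11. Treating letters as 0–25, the rule is x ↦ 19x + 17 (mod 26).
Applying it to zodiac: z(25)→19·25+17≡24=y; o(14)→19·14+17≡23=x; d(3)→19·3+17≡22=w; i(8)→19·8+17≡13=n; a(0)→19·0+17≡17=r; c(2)→19·2+17≡3=d (all mod 26).

yxwnrd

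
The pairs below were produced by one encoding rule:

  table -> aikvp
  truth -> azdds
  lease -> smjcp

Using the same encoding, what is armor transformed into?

hzvyc

In table: t→a is +7, a→i is +8, b→k is +9, l→v is +10 — the shift increases by 1 each position. Letter i (0-indexed) is shifted by i+7, so successive shifts are 7, 8, 9, ….
On armor: a+7=h, r+8=z, m+9=v, o+10=y, r+11=c.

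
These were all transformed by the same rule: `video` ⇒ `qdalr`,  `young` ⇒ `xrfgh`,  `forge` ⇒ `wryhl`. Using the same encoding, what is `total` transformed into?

urutk

Each letter's alphabet position (a=0..z=25) is mapped through 11·x+19 mod 26 — an affine cipher.
For total: t(19)→11·19+19≡20=u; o(14)→11·14+19≡17=r; t(19)→11·19+19≡20=u; a(0)→11·0+19≡19=t; l(11)→11·11+19≡10=k (all mod 26).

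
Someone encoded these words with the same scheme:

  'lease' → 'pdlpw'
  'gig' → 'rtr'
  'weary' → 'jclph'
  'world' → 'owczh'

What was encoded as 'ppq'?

Read the word backwards and shift each letter +11.
Reversing it on ppq: shift back: p−11=e, p−11=e, q−11=f → eef; then reverse → fee.

fee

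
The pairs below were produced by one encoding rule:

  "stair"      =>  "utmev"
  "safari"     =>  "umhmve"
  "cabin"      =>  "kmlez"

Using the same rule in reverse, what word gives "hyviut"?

forest

s(18)→u(20) and t(19)→t(19) fit y≡25x+12 (mod 26); the inverse of 25 mod 26 is 25. Each letter's alphabet position (a=0..z=25) is mapped through 25·x+12 mod 26 — an affine cipher.
Undoing it on hyviut: h(7)→25·(7−12)≡5=f; y(24)→25·(24−12)≡14=o; v(21)→25·(21−12)≡17=r; i(8)→25·(8−12)≡4=e; u(20)→25·(20−12)≡18=s; t(19)→25·(19−12)≡19=t (all mod 26).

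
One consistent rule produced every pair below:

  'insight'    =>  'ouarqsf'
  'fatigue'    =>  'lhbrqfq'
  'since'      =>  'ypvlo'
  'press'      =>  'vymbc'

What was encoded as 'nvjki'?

The shift increases by 1 at each position, starting from +6: 6, 7, 8, ….
Undoing it on nvjki: n−6=h, v−7=o, j−8=b, k−9=b, i−10=y.

hobby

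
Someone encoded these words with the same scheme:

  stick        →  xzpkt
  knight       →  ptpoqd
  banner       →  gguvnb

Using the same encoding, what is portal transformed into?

In stick: s→x is +5, t→z is +6, i→p is +7, c→k is +8 — the shift increases by 1 each position. The shift increases by 1 at each position, starting from +5: 5, 6, 7, ….
On portal: p+5=u, o+6=u, r+7=y, t+8=b, a+9=j, l+10=v.

uuybjv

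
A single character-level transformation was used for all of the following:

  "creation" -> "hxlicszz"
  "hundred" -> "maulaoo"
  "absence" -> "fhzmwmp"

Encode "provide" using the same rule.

In creation: c→h is +5, r→x is +6, e→l is +7, a→i is +8 — the shift increases by 1 each position. The shift increases by 1 at each position, starting from +5: 5, 6, 7, ….
Applying it to provide: p+5=u, r+6=x, o+7=v, v+8=d, i+9=r, d+10=n, e+11=p.

uxvdrnp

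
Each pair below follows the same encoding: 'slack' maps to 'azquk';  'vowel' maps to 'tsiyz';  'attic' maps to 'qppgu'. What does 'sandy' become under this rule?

aqdjm

s(18)→a(0) and l(11)→z(25) fit y≡15x+16 (mod 26); the inverse of 15 mod 26 is 7. Each letter's alphabet position (a=0..z=25) is mapped through 15·x+16 mod 26 — an affine cipher.
Applying it to sandy: s(18)→15·18+16≡0=a; a(0)→15·0+16≡16=q; n(13)→15·13+16≡3=d; d(3)→15·3+16≡9=j; y(24)→15·24+16≡12=m (all mod 26).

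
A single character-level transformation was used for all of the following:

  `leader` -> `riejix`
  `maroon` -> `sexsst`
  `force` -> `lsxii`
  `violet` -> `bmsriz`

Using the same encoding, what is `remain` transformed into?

The rule splits by letter class: vowels +4, consonants +6.
For remain: r(cons)+6=x, e(vowel)+4=i, m(cons)+6=s, a(vowel)+4=e, i(vowel)+4=m, n(cons)+6=t.

xisemt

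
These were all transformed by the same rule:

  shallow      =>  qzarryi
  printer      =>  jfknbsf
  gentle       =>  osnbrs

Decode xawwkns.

s(18)→q(16) and h(7)→z(25) fit y≡11x+0 (mod 26); the inverse of 11 mod 26 is 19. Each letter's alphabet position (a=0..z=25) is mapped through 11·x+0 mod 26 — an affine cipher.
Undoing it on xawwkns: x(23)→19·(23−0)≡21=v; a(0)→19·(0−0)≡0=a; w(22)→19·(22−0)≡2=c; w(22)→19·(22−0)≡2=c; k(10)→19·(10−0)≡8=i; n(13)→19·(13−0)≡13=n; s(18)→19·(18−0)≡4=e (all mod 26).

vaccine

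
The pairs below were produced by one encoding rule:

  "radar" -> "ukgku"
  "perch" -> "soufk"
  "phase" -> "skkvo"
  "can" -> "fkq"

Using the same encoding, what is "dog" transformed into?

The shift depends on letter class: consonant r→u is +3, but vowel a→k is +10. Vowels shift forward by 10 and consonants shift forward by 3.
For dog: d(cons)+3=g, o(vowel)+10=y, g(cons)+3=j.

gyj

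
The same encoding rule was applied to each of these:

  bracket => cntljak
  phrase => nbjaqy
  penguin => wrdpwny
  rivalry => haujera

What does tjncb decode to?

steak

The output letters match the input read backwards, each shifted +9: bracket reversed is tekcarb. Two steps: reverse the string, then apply a Caesar shift of +9.
Undoing it on tjncb: shift back: t−9=k, j−9=a, n−9=e, c−9=t, b−9=s → kaets; then reverse → steak.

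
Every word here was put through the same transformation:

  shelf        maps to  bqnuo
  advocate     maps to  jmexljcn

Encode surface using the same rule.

bdaojln

Compare letters: s→b is +9, h→q is +9, e→n is +9 — a constant shift. It's a constant shift of +9 (ROT9).
On surface: s+9=b, u+9=d, r+9=a, f+9=o, a+9=j, c+9=l, e+9=n.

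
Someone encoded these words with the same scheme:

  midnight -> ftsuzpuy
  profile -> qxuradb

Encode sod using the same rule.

The output letters match the input read backwards, each shifted +12: midnight reversed is thgindim. Two steps: reverse the string, then apply a Caesar shift of +12.
On sod: reverse → dos; then shift: d+12=p, o+12=a, s+12=e.

pae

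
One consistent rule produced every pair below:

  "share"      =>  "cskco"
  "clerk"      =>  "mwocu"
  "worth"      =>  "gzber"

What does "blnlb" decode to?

radar

Shifts by position in share: pos 0: s→c (+10), pos 1: h→s (+11), pos 2: a→k (+10), pos 3: r→c (+11) — repeating every 2. A repeating key of period 2 is used — shifts +10, +11 over and over.
Reversing it on blnlb: b−10=r, l−11=a, n−10=d, l−11=a, b−10=r.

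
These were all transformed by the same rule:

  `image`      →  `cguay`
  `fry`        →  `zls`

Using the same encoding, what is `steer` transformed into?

mnyyl

Every letter moves 20 places later in the alphabet, wrapping around z→a.
On steer: s+20=m, t+20=n, e+20=y, e+20=y, r+20=l.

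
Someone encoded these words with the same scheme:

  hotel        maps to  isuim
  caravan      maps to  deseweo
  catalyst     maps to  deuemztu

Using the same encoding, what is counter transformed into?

dsyouis

The shift depends on letter class: consonant h→i is +1, but vowel o→s is +4. Two shifts are in play — +4 for a/e/i/o/u, +1 for every other letter.
For counter: c(cons)+1=d, o(vowel)+4=s, u(vowel)+4=y, n(cons)+1=o, t(cons)+1=u, e(vowel)+4=i, r(cons)+1=s.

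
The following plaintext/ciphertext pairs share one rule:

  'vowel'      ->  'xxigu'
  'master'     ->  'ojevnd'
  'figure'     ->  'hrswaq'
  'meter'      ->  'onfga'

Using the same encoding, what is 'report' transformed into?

tnbqaf

It's a Vigenère-style cipher with numeric key [2,9,12]: position i shifts by key[i mod 3].
For report: r+2=t, e+9=n, p+12=b, o+2=q, r+9=a, t+12=f.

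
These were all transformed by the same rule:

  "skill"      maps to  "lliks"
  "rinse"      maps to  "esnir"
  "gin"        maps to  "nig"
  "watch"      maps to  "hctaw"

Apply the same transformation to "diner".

renid

The output letters match the input read backwards: skill reversed is lliks. The word is simply reversed.
Applying it to diner: reverse → renid.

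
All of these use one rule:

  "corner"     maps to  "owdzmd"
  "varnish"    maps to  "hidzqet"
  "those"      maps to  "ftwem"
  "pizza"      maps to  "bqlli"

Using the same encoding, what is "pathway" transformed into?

The rule splits by letter class: vowels +8, consonants +12.
Applying it to pathway: p(cons)+12=b, a(vowel)+8=i, t(cons)+12=f, h(cons)+12=t, w(cons)+12=i, a(vowel)+8=i, y(cons)+12=k.

biftiik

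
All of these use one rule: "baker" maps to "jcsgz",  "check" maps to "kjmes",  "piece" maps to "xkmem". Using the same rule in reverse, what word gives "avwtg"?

story

Shifts by position in baker: pos 0: b→j (+8), pos 1: a→c (+2), pos 2: k→s (+8), pos 3: e→g (+2) — repeating every 2. A repeating key of period 2 is used — shifts +8, +2 over and over.
Reversing it on avwtg: a−8=s, v−2=t, w−8=o, t−2=r, g−8=y.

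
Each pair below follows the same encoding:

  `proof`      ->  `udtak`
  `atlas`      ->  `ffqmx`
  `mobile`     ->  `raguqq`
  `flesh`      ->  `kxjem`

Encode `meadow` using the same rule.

Shifts by position in proof: pos 0: p→u (+5), pos 1: r→d (+12), pos 2: o→t (+5), pos 3: o→a (+12) — repeating every 2. The shifts repeat in a cycle of length 2: positions 0,1,… shift by +5, +12, then the pattern repeats.
For meadow: m+5=r, e+12=q, a+5=f, d+12=p, o+5=t, w+12=i.

rqfpti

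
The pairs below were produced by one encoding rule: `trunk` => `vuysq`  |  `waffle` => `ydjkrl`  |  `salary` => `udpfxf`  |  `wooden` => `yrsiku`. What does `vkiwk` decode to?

there

The shift increases by 1 at each position, starting from +2: 2, 3, 4, ….
Reversing it on vkiwk: v−2=t, k−3=h, i−4=e, w−5=r, k−6=e.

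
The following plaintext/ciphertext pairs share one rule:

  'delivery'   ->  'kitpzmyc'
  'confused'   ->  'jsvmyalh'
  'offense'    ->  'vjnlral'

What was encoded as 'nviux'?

Shifts by position in delivery: pos 0: d→k (+7), pos 1: e→i (+4), pos 2: l→t (+8), pos 3: i→p (+7), pos 4: v→z (+4), pos 5: e→m (+8) — repeating every 3. The shifts repeat in a cycle of length 3: positions 0,1,… shift by +7, +4, +8, then the pattern repeats.
Reversing it on nviux: n−7=g, v−4=r, i−8=a, u−7=n, x−4=t.

grant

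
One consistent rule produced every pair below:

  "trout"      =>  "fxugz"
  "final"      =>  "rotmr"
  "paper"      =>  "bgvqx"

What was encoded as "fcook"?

A repeating key of period 3 is used — shifts +12, +6, +6 over and over.
Decoding fcook: f−12=t, c−6=w, o−6=i, o−12=c, k−6=e.

twice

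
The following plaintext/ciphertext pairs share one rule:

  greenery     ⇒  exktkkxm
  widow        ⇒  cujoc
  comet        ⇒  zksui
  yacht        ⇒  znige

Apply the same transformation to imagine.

The word is reversed, then every letter is shifted forward by 6.
For imagine: reverse → enigami; then shift: e+6=k, n+6=t, i+6=o, g+6=m, a+6=g, m+6=s, i+6=o.

ktomgso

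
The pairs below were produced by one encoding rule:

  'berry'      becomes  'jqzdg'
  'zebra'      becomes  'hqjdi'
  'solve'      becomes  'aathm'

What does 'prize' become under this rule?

xdqlm

The shifts repeat in a cycle of length 2: positions 0,1,… shift by +8, +12, then the pattern repeats.
Applying it to prize: p+8=x, r+12=d, i+8=q, z+12=l, e+8=m.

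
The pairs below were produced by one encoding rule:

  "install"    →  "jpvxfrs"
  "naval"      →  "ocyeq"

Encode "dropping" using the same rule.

In install: i→j is +1, n→p is +2, s→v is +3, t→x is +4 — the shift increases by 1 each position. Letter i (0-indexed) is shifted by i+1, so successive shifts are 1, 2, 3, ….
On dropping: d+1=e, r+2=t, o+3=r, p+4=t, p+5=u, i+6=o, n+7=u, g+8=o.

etrtuouo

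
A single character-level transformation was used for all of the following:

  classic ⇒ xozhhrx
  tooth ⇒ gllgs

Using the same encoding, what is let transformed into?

Each pair mirrors across the alphabet (c↔x, l↔o, a↔z): positions sum to 25. This is the alphabet-reversal cipher (Atbash): a becomes z, b becomes y, etc.
On let: l↔o, e↔v, t↔g.

ovg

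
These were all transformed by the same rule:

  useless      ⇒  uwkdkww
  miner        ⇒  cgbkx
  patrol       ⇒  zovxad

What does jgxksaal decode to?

firewood

u(20)→u(20) and s(18)→w(22) fit y≡25x+14 (mod 26); the inverse of 25 mod 26 is 25. Treating letters as 0–25, the rule is x ↦ 25x + 14 (mod 26).
Reversing it on jgxksaal: j(9)→25·(9−14)≡5=f; g(6)→25·(6−14)≡8=i; x(23)→25·(23−14)≡17=r; k(10)→25·(10−14)≡4=e; s(18)→25·(18−14)≡22=w; a(0)→25·(0−14)≡14=o; a(0)→25·(0−14)≡14=o; l(11)→25·(11−14)≡3=d (all mod 26).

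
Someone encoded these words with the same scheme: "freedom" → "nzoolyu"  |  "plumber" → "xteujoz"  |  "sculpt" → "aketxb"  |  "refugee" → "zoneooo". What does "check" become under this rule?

The rule splits by letter class: vowels +10, consonants +8.
On check: c(cons)+8=k, h(cons)+8=p, e(vowel)+10=o, c(cons)+8=k, k(cons)+8=s.

kpoks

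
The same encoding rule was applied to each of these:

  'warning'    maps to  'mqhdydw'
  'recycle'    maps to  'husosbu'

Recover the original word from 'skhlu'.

Compare letters: w→m is +16, a→q is +16, r→h is +16 — a constant shift. It's a constant shift of +16 (ROT16).
Decoding skhlu: s−16=c, k−16=u, h−16=r, l−16=v, u−16=e.

curve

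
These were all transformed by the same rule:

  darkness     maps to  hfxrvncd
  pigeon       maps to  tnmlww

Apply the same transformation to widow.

In darkness: d→h is +4, a→f is +5, r→x is +6, k→r is +7 — the shift increases by 1 each position. Each letter shifts forward by (position + 4), i.e. 4, 5, 6, … — the shift grows by one for each successive letter.
Applying it to widow: w+4=a, i+5=n, d+6=j, o+7=v, w+8=e.

anjve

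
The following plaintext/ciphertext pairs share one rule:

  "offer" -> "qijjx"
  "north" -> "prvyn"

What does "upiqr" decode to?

Letter i (0-indexed) is shifted by i+2, so successive shifts are 2, 3, 4, ….
Undoing it on upiqr: u−2=s, p−3=m, i−4=e, q−5=l, r−6=l.

smell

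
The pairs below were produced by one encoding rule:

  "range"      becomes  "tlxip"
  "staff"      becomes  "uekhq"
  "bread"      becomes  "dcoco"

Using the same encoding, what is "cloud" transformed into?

Shifts by position in range: pos 0: r→t (+2), pos 1: a→l (+11), pos 2: n→x (+10), pos 3: g→i (+2), pos 4: e→p (+11) — repeating every 3. The shifts repeat in a cycle of length 3: positions 0,1,… shift by +2, +11, +10, then the pattern repeats.
Applying it to cloud: c+2=e, l+11=w, o+10=y, u+2=w, d+11=o.

ewywo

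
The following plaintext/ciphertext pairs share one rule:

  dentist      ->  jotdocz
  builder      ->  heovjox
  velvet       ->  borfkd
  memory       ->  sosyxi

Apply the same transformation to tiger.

Shifts by position in dentist: pos 0: d→j (+6), pos 1: e→o (+10), pos 2: n→t (+6), pos 3: t→d (+10) — repeating every 2. It's a Vigenère-style cipher with numeric key [6,10]: position i shifts by key[i mod 2].
For tiger: t+6=z, i+10=s, g+6=m, e+10=o, r+6=x.

zsmox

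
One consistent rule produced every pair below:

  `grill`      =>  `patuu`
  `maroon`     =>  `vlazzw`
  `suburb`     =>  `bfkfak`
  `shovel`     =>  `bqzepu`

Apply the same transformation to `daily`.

mltuh

The shift depends on letter class: consonant g→p is +9, but vowel i→t is +11. Two shifts are in play — +11 for a/e/i/o/u, +9 for every other letter.
On daily: d(cons)+9=m, a(vowel)+11=l, i(vowel)+11=t, l(cons)+9=u, y(cons)+9=h.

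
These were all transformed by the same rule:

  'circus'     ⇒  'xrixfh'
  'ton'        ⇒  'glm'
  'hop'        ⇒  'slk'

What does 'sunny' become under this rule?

hfmmb

Each pair mirrors across the alphabet (c↔x, i↔r, r↔i): positions sum to 25. Each letter is replaced by its mirror in the alphabet: a↔z, b↔y, c↔x, and so on (the Atbash cipher).
Applying it to sunny: s↔h, u↔f, n↔m, n↔m, y↔b.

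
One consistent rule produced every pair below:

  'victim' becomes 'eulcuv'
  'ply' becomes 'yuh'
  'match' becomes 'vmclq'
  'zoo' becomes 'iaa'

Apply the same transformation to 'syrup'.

bhagy

The shift depends on letter class: consonant v→e is +9, but vowel i→u is +12. Two shifts are in play — +12 for a/e/i/o/u, +9 for every other letter.
Applying it to syrup: s(cons)+9=b, y(cons)+9=h, r(cons)+9=a, u(vowel)+12=g, p(cons)+9=y.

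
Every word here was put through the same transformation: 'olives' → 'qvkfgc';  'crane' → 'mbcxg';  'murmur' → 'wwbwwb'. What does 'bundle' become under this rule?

lwxnvg

The shift depends on letter class: consonant l→v is +10, but vowel o→q is +2. Two shifts are in play — +2 for a/e/i/o/u, +10 for every other letter.
For bundle: b(cons)+10=l, u(vowel)+2=w, n(cons)+10=x, d(cons)+10=n, l(cons)+10=v, e(vowel)+2=g.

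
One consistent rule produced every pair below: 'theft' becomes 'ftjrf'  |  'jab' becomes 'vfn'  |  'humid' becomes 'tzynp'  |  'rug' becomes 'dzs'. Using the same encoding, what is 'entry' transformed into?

jzfdk

The shift depends on letter class: consonant t→f is +12, but vowel e→j is +5. Two shifts are in play — +5 for a/e/i/o/u, +12 for every other letter.
For entry: e(vowel)+5=j, n(cons)+12=z, t(cons)+12=f, r(cons)+12=d, y(cons)+12=k.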